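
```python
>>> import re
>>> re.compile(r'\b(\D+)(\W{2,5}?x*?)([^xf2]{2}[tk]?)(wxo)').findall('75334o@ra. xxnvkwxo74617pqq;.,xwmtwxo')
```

[('@ra', '. xx', 'nvk', 'wxo'), (';', '.,x', 'wmt', 'wxo')]

Pattern: a word boundary (`\b`, zero-width); then one or more of a non-digit (captured); then 2 to 5 of a non-word character (lazy), then zero or more of the literal 'x' (lazy) (captured); then exactly 2 of any character except [xf2], then optionally one of [tk] (captured); then the literal 'wx', then a literal 'o' (captured).
Walking the string: at [6:19] match '@ra. xxnvkwxo', groups = ('@ra', '. xx', 'nvk', 'wxo'); at [27:37] match ';.,xwmtwxo', groups = (';', '.,x', 'wmt', 'wxo').
With 4 capturing groups, `findall` returns a 4-tuple per match.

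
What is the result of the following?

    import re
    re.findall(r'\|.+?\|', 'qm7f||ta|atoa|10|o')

With the lazy modifier that quantifier settles for the fewest repetitions that let the rest of the pattern succeed (the atoms after it are unaffected and can still be greedy).
Walking the string: at [4:9] → '||ta|'; at [13:17] → '|10|'.
With no groups in the pattern, `findall` gives back each whole match — 2 here.

['||ta|', '|10|']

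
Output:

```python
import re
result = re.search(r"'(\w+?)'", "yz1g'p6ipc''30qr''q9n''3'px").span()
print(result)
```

`re.search` tries every starting position until one works.
The match spans [4:11] → "'p6ipc'".
Captured: group 1 = 'p6ipc'.

(4, 11)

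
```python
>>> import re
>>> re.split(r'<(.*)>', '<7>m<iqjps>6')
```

['', '7>m<iqjps', '6']

Matches to split on: at [0:11] → '<7>m<iqjps>'.
Because the pattern has a capturing group, `split` also inserts each captured text between the pieces.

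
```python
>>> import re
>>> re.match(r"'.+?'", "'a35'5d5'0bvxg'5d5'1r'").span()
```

(0, 5)

A `+?`/`*?`/`{m,n}?` starts at its minimum and grows only as far as needed for what follows to match.
With `match`, the pattern is implicitly anchored at the beginning.
The match spans [0:5] → "'a35'".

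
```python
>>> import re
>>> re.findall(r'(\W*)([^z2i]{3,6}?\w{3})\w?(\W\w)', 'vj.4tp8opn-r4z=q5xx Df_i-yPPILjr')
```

[('', 'vj.4tp8op', '-r'), ('=', 'q5xx Df_', '-y')]

This matches zero or more of a non-word character (captured); then 3 to 6 of any character except [z2i] (lazy), then exactly 3 of a word character (captured); then optionally a word character; then a non-word character, then a word character (captured).
Lazy quantifiers expand one character at a time until the remainder of the pattern can match.
Matches: at [0:12] match 'vj.4tp8opn-r', groups = ('', 'vj.4tp8op', '-r'); at [14:26] match '=q5xx Df_i-y', groups = ('=', 'q5xx Df_', '-y').
`findall` packs the 3 group values into a tuple for every match.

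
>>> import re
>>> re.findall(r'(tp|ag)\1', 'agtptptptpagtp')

['tp', 'tp']

`\1` is not a pattern — it's the concrete string captured by group 1, re-applied verbatim.
`findall` collects group 1 from each match (2 total).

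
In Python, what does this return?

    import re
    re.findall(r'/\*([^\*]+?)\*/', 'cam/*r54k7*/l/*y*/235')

['r54k7', 'y']

One capturing group, so `findall` returns just the captured substring from each match — 2 in all.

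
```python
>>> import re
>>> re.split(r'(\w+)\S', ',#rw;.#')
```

Pattern: one or more of a word character (captured); then a non-whitespace character.
Matches to split on: at [2:5] → 'rw;'.
The group in the pattern means `split` returns the separators' captures alongside the pieces.

[',#', 'rw', '.#']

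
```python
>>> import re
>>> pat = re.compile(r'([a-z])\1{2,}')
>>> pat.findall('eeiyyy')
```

After group 1 captures some text, `\1` only succeeds where that same text appears again.
Scanning left to right: at [3:6] match 'yyy', group 1 = 'y'.
One capturing group, so `findall` returns just the captured substring from the one match — 1 in all.

['y']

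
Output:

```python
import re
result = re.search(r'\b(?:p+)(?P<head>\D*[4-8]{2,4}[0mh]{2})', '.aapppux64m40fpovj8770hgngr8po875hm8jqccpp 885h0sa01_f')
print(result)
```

This matches a word boundary (`\b`, zero-width); then one or more of a literal 'p' (non-capturing group); then zero or more of a non-digit, then 2 to 4 of a character in [4-8], then exactly 2 of one of [0mh] (captured as 'head').
`re.search` tries every starting position until one works.
Here the pattern never matches, so the call returns None.

None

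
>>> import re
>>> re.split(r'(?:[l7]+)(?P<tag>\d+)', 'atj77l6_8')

This matches one or more of one of [l7] (non-capturing group); then one or more of a digit (captured as 'tag').
Matches to split on: at [3:7] → '77l6'.
The group in the pattern means `split` returns the separators' captures alongside the pieces.

['atj', '6', '_8']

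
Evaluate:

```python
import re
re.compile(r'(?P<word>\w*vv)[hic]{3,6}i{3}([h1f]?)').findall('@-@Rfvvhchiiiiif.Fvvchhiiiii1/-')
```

[('Rfvv', 'f'), ('Fvv', '1')]

The pattern matches zero or more of a word character, then the literal 'vv' (captured as 'word'); then 3 to 6 of one of [hic], then exactly 3 of a literal 'i'; then optionally one of [h1f] (captured).
Multiple groups make `findall` return tuples — one 2-tuple for each match.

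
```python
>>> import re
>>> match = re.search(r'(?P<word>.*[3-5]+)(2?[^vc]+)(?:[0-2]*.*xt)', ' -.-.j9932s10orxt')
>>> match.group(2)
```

'2s10or'

The match spans [0:17] → ' -.-.j9932s10orxt'.
Captured: group 1 = ' -.-.j993', group 2 = '2s10or'.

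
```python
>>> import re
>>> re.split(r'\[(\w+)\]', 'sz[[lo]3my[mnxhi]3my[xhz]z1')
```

['sz[', 'lo', '3my', 'mnxhi', '3my', 'xhz', 'z1']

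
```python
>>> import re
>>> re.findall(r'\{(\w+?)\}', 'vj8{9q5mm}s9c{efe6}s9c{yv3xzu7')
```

Matches: at [3:10] match '{9q5mm}', group 1 = '9q5mm'; at [13:19] match '{efe6}', group 1 = 'efe6'.
With a single group, `findall` returns only what that group captured — 2 items.

['9q5mm', 'efe6']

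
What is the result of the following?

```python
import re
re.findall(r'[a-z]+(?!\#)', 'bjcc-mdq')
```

['bjcc', 'mdq']

Because the assertion is negative and zero-width, positions next to the forbidden text are skipped.
With no groups in the pattern, `findall` gives back each whole match — 2 here.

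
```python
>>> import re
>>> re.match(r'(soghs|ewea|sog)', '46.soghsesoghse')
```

None

With `match`, the pattern is implicitly anchored at the beginning.
Here position 0 doesn't satisfy it, so the call returns None.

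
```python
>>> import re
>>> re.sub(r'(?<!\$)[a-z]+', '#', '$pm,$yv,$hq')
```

A negative assertion filters positions out without eating any characters.
Matches: at [2:3] → 'm'; at [6:7] → 'v'; at [10:11] → 'q'.
Every occurrence is swapped for '#'.

'$p#,$y#,$h#'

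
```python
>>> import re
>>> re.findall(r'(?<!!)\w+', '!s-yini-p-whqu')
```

The negative lookahead/lookbehind blocks any match where the forbidden context is present.
Walking the string: at [3:7] → 'yini'; at [8:9] → 'p'; at [10:14] → 'whqu'.
Since nothing is captured, `findall` lists the 3 matched substrings directly.

['yini', 'p', 'whqu']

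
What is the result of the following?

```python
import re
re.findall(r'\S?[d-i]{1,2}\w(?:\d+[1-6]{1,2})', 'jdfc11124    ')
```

With no groups in the pattern, `findall` gives back each whole match — 1 here.

['jdfc11124']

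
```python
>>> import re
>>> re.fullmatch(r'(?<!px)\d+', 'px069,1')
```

The negative lookahead/lookbehind blocks any match where the forbidden context is present.
`re.fullmatch` is like wrapping the pattern in `^…$` (in single-line mode).
Here the string isn't matched end-to-end, so the call returns None.

None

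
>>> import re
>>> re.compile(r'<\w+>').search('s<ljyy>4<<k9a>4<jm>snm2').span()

(1, 7)

`re.search` tries every starting position until one works.
The match spans [1:7] → '<ljyy>'.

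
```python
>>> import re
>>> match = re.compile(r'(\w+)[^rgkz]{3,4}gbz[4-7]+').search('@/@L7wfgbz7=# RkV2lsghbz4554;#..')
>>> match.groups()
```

The match spans [3:11] → 'L7wfgbz7'.
Captured: group 1 = 'L'.

('L',)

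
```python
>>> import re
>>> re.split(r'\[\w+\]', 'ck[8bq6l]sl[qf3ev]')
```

['ck', 'sl', '']

Matches to split on: at [2:9] → '[8bq6l]'; at [11:18] → '[qf3ev]'.
Splitting on the pattern gives 3 pieces.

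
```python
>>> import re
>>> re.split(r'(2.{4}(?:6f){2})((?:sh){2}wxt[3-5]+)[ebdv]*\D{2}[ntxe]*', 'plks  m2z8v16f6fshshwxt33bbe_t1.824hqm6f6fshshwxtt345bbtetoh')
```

['plks  m', '2z8v16f6f', 'shshwxt33', '1.824hqm6f6fshshwxtt345bbtetoh']

This matches a literal '2', then exactly 4 of any character, then the literal '6f' repeated 2 times (captured); then the literal 'sh' repeated 2 times, then the literal 'wxt', then one or more of a character in [3-5] (captured); then zero or more of one of [ebdv], then exactly 2 of a non-digit, then zero or more of one of [ntxe].
Matches to split on: at [7:30] → '2z8v16f6fshshwxt33bbe_t'.
`re.split` interleaves the captured-group text with the surrounding fragments.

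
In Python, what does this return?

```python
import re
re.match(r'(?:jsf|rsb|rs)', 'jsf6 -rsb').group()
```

'jsf'

`re.match` only tries the pattern at the start of the string.
The match spans [0:3] → 'jsf'.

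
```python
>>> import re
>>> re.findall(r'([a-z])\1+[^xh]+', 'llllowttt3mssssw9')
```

['l']

The backreference `\1` re-matches whatever the first group consumed, character for character.
Walking the string: at [0:17] match 'llllowttt3mssssw9', group 1 = 'l'.
Because there's exactly one group, `findall` drops the full match and keeps group 1 from the one hit.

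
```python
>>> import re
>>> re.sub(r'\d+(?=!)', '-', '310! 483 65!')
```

'-! 483 -!'

Lookahead/lookbehind check context without consuming it, so the matched span excludes the asserted characters.
Matches: at [0:3] → '310'; at [9:11] → '65'.
Each match is replaced by '-'.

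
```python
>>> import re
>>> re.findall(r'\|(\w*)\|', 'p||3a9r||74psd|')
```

['', '']

With a single group, `findall` returns only what that group captured — 2 items.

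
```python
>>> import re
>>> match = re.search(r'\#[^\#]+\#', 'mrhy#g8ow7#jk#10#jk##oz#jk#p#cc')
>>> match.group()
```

`re.search` tries every starting position until one works.
The match spans [4:11] → '#g8ow7#'.

'#g8ow7#'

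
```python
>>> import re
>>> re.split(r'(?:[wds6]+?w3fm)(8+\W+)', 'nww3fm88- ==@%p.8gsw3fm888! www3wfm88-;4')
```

Pattern: one or more of one of [wds6] (lazy), then the literal 'w', then the literal '3fm' (non-capturing group); then one or more of the literal '8', then one or more of a non-word character (captured).
`re.split` interleaves the captured-group text with the surrounding fragments.

['n', '88- ==@%', 'p.8g', '888! ', 'www3wfm88-;4']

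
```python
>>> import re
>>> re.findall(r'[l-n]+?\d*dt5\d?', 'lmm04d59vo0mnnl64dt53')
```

['mnnl64dt53']

The pattern matches one or more of a character in [l-n] (lazy), then zero or more of a digit, then the literal 'dt5'; then optionally a digit.
Matches: at [11:21] → 'mnnl64dt53'.
No capturing groups, so `findall` returns the 1 full match string.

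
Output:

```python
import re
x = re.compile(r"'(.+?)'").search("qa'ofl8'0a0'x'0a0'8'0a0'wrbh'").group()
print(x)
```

With the lazy modifier that quantifier settles for the fewest repetitions that let the rest of the pattern succeed (the atoms after it are unaffected and can still be greedy).
`re.search` scans for the first position where the pattern succeeds.
The match spans [2:8] → "'ofl8'".
Captured: group 1 = 'ofl8'.

'ofl8'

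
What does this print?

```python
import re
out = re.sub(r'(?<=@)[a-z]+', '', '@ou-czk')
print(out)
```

Lookahead/lookbehind check context without consuming it, so the matched span excludes the asserted characters.
Matches: at [1:3] → 'ou'.
`sub` substitutes '' at each match site.

@-czk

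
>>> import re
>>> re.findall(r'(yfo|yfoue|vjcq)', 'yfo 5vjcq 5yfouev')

Alternation isn't longest-match — the leftmost alternative that fits at this position is chosen.
One capturing group, so `findall` returns just the captured substring from each match — 3 in all.

['yfo', 'vjcq', 'yfo']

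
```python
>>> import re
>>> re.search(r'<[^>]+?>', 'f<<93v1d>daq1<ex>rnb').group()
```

'<<93v1d>'

The match spans [1:9] → '<<93v1d>'.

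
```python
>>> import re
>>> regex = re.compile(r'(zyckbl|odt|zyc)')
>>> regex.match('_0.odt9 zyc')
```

None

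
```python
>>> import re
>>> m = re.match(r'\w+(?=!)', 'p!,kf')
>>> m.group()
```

'p'

The lookaround is zero-width — it requires the adjacent text to match without consuming it, so the asserted text isn't part of the match.
`re.match` won't scan ahead — the pattern has to work from the very first character.
The match spans [0:1] → 'p'.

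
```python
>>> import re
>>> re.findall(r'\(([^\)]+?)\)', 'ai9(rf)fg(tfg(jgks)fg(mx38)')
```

['rf', 'tfg(jgks', 'mx38']

One capturing group, so `findall` returns just the captured substring from each match — 3 in all.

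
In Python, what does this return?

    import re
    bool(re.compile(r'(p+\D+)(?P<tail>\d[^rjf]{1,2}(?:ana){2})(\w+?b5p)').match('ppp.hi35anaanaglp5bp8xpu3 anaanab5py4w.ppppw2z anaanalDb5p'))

Pattern: one or more of the literal 'p', then one or more of a non-digit (captured); then a digit, then 1 to 2 of any character except [rjf], then the literal 'ana' repeated 2 times (captured as 'tail'); then one or more of a word character (lazy), then the literal 'b5p' (captured).
`re.match` only tries the pattern at the start of the string.
Here position 0 doesn't satisfy it, so the call returns None, and `bool(None)` is False.

False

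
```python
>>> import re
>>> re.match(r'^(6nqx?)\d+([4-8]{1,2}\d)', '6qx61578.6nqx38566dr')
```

None

Pattern: anchored at the start of the string; then the literal '6nq', then optionally a literal 'x' (captured); then one or more of a digit; then 1 to 2 of a character in [4-8], then a digit (captured).
`re.match` only tries the pattern at the start of the string.
Here position 0 doesn't satisfy it, so the call returns None.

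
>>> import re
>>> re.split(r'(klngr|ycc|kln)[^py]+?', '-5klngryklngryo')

Matches to split on: at [2:6] → 'klng'; at [8:12] → 'klng'.
With a capturing group present, the delimiter's captured portion is kept in the result list.

['-5', 'kln', 'ry', 'kln', 'ryo']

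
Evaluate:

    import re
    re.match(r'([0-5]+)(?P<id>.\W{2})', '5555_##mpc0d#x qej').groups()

Pattern: one or more of a character in [0-5] (captured); then any character, then exactly 2 of a non-word character (captured as 'id').
`re.match` only tries the pattern at the start of the string.
The match spans [0:7] → '5555_##'.
Captured: group 1 = '5555', group 2 = '_##'.

('5555', '_##')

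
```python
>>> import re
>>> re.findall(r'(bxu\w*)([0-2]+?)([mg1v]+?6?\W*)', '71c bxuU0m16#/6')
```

This matches the literal 'b', then the literal 'xu', then zero or more of a word character (captured); then one or more of a character in [0-2] (lazy) (captured); then one or more of one of [mg1v] (lazy), then optionally the literal '6', then zero or more of a non-word character (captured).
A non-greedy quantifier consumes as few characters as it can — just enough that the remainder of the pattern still matches from where it stops; whatever follows it matches normally.
Scanning left to right: at [4:10] match 'bxuU0m', groups = ('bxuU', '0', 'm').
3 groups means the one result is a tuple of 3 captured strings — 1 here.

[('bxuU', '0', 'm')]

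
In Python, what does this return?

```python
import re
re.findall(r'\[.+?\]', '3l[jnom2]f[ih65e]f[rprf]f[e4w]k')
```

Because the quantifier is non-greedy, it stops expanding at the earliest point where the rest of the pattern can succeed.
Walking the string: at [2:9] → '[jnom2]'; at [10:17] → '[ih65e]'; at [18:24] → '[rprf]'; at [25:30] → '[e4w]'.
Since nothing is captured, `findall` lists the 4 matched substrings directly.

['[jnom2]', '[ih65e]', '[rprf]', '[e4w]']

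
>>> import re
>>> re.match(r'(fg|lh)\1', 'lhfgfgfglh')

None

`re.match` only tries the pattern at the start of the string.
Here the string doesn't start with a match, so the call returns None.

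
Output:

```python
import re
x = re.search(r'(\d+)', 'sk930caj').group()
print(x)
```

930

Pattern: one or more of a digit (captured).
`search` walks the string left to right and returns the first match it finds.
The match spans [2:5] → '930'.
Captured: group 1 = '930'.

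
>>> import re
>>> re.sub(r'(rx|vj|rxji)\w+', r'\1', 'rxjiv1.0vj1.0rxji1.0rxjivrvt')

'rx.0vj.0rx.0rx'

`|` is ordered: at each position the engine commits to the first alternative that works.
Matches: at [0:6] → 'rxjiv1'; at [8:11] → 'vj1'; at [13:18] → 'rxji1'; at [20:28] → 'rxjivrvt'.
Each match is replaced using the text its own group 1 captured.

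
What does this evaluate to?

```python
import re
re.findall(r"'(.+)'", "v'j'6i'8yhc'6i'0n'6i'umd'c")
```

["j'6i'8yhc'6i'0n'6i'umd"]

Scanning left to right: at [1:25] match "'j'6i'8yhc'6i'0n'6i'umd'", group 1 = "j'6i'8yhc'6i'0n'6i'umd".
One capturing group, so `findall` returns just the captured substring from the one match — 1 in all.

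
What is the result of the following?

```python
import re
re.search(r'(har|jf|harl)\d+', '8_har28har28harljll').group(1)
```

`re.search` scans for the first position where the pattern succeeds.
The match spans [2:7] → 'har28'.
Captured: group 1 = 'har'.

'har'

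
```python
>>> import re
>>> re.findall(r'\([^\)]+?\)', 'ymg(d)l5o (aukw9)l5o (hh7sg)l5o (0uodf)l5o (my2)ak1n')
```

['(d)', '(aukw9)', '(hh7sg)', '(0uodf)', '(my2)']

With no groups in the pattern, `findall` gives back each whole match — 5 here.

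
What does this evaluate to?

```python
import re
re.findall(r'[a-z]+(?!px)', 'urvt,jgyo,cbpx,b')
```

`(?!…)`/`(?<!…)` only lets a position through if the neighbouring text does NOT match; no characters are consumed.
`findall` yields the raw match text (4 of them) because the pattern has no groups.

['urvt', 'jgyo', 'cbpx', 'b']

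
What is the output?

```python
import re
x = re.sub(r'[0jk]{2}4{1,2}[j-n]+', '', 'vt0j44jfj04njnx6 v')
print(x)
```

The pattern matches exactly 2 of one of [0jk]; then 1 to 2 of a literal '4', then one or more of a character in [j-n].
Matches: at [2:7] → '0j44j'; at [8:14] → 'j04njn'.
`sub` substitutes '' at each match site.

vtfx6 v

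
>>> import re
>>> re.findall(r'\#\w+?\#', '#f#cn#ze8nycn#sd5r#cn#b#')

['#f#', '#ze8nycn#', '#cn#']

With no groups in the pattern, `findall` gives back each whole match — 3 here.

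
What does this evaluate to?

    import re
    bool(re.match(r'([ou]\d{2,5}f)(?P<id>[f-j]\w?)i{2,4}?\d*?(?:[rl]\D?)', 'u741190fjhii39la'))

False

`re.match` won't scan ahead — the pattern has to work from the very first character.
Here position 0 doesn't satisfy it, so the call returns None, and `bool(None)` is False.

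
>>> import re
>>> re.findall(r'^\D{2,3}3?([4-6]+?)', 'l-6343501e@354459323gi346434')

['6']

Pattern: anchored at the start of the string; then 2 to 3 of a non-digit, then optionally the literal '3'; then one or more of a character in [4-6] (lazy) (captured).
Walking the string: at [0:3] match 'l-6', group 1 = '6'.
Because there's exactly one group, `findall` drops the full match and keeps group 1 from the one hit.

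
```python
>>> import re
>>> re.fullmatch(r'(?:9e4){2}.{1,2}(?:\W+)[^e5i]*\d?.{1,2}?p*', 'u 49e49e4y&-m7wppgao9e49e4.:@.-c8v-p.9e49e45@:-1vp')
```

None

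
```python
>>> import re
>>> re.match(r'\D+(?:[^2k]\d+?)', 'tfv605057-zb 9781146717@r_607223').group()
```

With `match`, the pattern is implicitly anchored at the beginning.
The match spans [0:5] → 'tfv60'.

'tfv60'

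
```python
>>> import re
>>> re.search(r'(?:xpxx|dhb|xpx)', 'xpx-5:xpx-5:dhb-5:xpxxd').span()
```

(0, 3)

The match spans [0:3] → 'xpx'.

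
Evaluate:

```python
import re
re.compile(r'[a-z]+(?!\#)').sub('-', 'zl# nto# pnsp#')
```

Because the assertion is negative and zero-width, positions next to the forbidden text are skipped.
Each match is replaced by '-'.

'-l# -o# -p#'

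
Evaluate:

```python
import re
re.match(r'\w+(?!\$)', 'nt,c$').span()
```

A negative assertion filters positions out without eating any characters.
`re.match` won't scan ahead — the pattern has to work from the very first character.
The match spans [0:2] → 'nt'.

(0, 2)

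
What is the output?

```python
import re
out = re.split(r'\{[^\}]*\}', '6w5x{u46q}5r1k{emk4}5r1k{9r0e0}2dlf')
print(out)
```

['6w5x', '5r1k', '5r1k', '2dlf']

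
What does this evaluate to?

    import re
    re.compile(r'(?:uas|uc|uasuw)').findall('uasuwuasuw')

['uas', 'uas']

The regex engine tests alternatives in the order written; an earlier branch that matches wins even if a later one would match more.
Walking the string: at [0:3] → 'uas'; at [5:8] → 'uas'.
`findall` yields the raw match text (2 of them) because the pattern has no groups.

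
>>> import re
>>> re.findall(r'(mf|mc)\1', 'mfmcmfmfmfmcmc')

`\1` has to match the exact text group 1 already captured.
Matches: at [4:8] match 'mfmf', group 1 = 'mf'; at [10:14] match 'mcmc', group 1 = 'mc'.
With a single group, `findall` returns only what that group captured — 2 items.

['mf', 'mc']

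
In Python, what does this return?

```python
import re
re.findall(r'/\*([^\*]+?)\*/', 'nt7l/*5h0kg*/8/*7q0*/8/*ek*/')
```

['5h0kg', '7q0', 'ek']

Scanning left to right: at [4:13] match '/*5h0kg*/', group 1 = '5h0kg'; at [14:21] match '/*7q0*/', group 1 = '7q0'; at [22:28] match '/*ek*/', group 1 = 'ek'.
One capturing group, so `findall` returns just the captured substring from each match — 3 in all.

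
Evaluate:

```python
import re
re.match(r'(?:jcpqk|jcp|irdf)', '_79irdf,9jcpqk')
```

None

With `match`, the pattern is implicitly anchored at the beginning.
Here the pattern fails at index 0, so the call returns None.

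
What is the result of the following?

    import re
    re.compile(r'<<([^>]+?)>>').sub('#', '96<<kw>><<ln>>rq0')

Every occurrence is swapped for '#'.

'96##rq0'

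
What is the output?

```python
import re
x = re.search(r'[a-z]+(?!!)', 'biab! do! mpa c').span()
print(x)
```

(0, 3)

Because the assertion is negative and zero-width, positions next to the forbidden text are skipped.
The match spans [0:3] → 'bia'.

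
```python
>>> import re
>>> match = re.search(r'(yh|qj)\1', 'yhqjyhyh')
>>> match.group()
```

'yhyh'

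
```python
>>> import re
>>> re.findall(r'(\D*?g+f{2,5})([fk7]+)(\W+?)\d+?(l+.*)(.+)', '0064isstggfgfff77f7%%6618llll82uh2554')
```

This matches zero or more of a non-digit (lazy), then one or more of the literal 'g', then 2 to 5 of the literal 'f' (captured); then one or more of one of [fk7] (captured); then one or more of a non-word character (lazy) (captured); then one or more of a digit (lazy); then one or more of the literal 'l', then zero or more of any character (captured); then one or more of any character (captured).
5 groups means the one result is a tuple of 5 captured strings — 1 here.

[('isstggfgfff', '77f7', '%%', 'llll82uh255', '4')]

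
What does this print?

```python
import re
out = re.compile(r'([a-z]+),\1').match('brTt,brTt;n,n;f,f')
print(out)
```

A backreference is literal: `\1` must see the identical characters the first group matched.
`re.match` won't scan ahead — the pattern has to work from the very first character.
Here position 0 doesn't satisfy it, so the call returns None.

None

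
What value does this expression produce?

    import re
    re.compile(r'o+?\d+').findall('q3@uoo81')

The pattern matches one or more of a literal 'o' (lazy); then one or more of a digit.
Scanning left to right: at [4:8] → 'oo81'.
`findall` yields the raw match text (1 of them) because the pattern has no groups.

['oo81']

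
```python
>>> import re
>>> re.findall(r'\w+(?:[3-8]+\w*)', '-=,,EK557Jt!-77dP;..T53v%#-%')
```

['EK557Jt', '77dP', 'T53v']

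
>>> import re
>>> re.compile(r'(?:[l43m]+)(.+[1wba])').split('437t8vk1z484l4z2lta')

['', '7t8vk1z484l4z2lta', '']

Pattern: one or more of one of [l43m] (non-capturing group); then one or more of any character, then one of [1wba] (captured).
Matches to split on: at [0:19] → '437t8vk1z484l4z2lta'.
The group in the pattern means `split` returns the separators' captures alongside the pieces.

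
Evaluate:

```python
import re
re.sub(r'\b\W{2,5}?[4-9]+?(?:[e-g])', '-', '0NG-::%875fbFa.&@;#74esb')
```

'0NG-bFa-sb'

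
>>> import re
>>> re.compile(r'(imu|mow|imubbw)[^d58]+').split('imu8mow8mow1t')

Matches to split on: at [8:13] → 'mow1t'.
The group in the pattern means `split` returns the separators' captures alongside the pieces.

['imu8mow8', 'mow', '']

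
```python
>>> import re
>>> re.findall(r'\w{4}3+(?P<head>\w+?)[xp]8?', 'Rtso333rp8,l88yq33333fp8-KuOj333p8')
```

Pattern: exactly 4 of a word character, then one or more of the literal '3'; then one or more of a word character (lazy) (captured as 'head'); then one of [xp], then optionally the literal '8'.
With a single group, `findall` returns only what that group captured — 3 items.

['r', 'f', '3']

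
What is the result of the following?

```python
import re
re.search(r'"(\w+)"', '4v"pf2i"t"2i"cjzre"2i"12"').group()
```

'"pf2i"'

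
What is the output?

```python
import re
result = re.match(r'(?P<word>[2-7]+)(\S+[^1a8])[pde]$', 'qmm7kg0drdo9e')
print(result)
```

This matches one or more of a character in [2-7] (captured as 'word'); then one or more of a non-whitespace character, then any character except [1a8] (captured); then one of [pde]; then anchored at the end.
`match` is anchored at position 0; if the pattern doesn't fit there, it returns None.
Here the string doesn't start with a match, so the call returns None.

None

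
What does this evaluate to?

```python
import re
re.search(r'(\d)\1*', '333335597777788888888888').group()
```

`\1` has to match the exact text group 1 already captured.
`re.search` tries every starting position until one works.
The match spans [0:5] → '33333'.
Captured: group 1 = '3'.

'33333'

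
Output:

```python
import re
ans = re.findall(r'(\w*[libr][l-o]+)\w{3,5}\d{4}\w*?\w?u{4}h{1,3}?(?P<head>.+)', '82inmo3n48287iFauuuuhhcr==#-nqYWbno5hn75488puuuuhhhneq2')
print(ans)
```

The `?` after the quantifier makes it lazy — it takes as little as possible before letting the rest of the pattern try.
`findall` packs the 2 group values into a tuple for every match.

[('82inmo', 'hcr==#-nqYWbno5hn75488puuuuhhhneq2')]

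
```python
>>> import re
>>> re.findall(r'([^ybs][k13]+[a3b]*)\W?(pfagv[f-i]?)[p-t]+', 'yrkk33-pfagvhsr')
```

[('rkk33', 'pfagvh')]

The pattern matches any character except [ybs], then one or more of one of [k13], then zero or more of one of [a3b] (captured); then optionally a non-word character; then the literal 'pfa', then the literal 'gv', then optionally a character in [f-i] (captured); then one or more of a character in [p-t].
Scanning left to right: at [1:15] match 'rkk33-pfagvhsr', groups = ('rkk33', 'pfagvh').
Multiple groups make `findall` return tuples — one 2-tuple for the one match.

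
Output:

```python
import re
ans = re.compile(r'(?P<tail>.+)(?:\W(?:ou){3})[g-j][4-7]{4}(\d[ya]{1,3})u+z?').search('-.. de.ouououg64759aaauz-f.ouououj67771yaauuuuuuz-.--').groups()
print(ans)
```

Pattern: one or more of any character (captured as 'tail'); then a non-word character, then the literal 'ou' repeated 3 times (non-capturing group); then a character in [g-j], then exactly 4 of a character in [4-7]; then a digit, then 1 to 3 of one of [ya] (captured); then one or more of a literal 'u', then optionally the literal 'z'.
Unlike `match`, `search` isn't anchored — it looks for the pattern anywhere in the string.
The match spans [0:49] → '-.. de.ouououg64759aaauz-f.ouououj67771yaauuuuuuz'.
Captured: group 1 = '-.. de.ouououg64759aaauz-f', group 2 = '1yaa'.

('-.. de.ouououg64759aaauz-f', '1yaa')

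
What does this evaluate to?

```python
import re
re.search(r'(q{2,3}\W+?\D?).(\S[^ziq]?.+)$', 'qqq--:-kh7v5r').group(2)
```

The match spans [0:13] → 'qqq--:-kh7v5r'.
Captured: group 1 = 'qqq--', group 2 = '-kh7v5r'.

'-kh7v5r'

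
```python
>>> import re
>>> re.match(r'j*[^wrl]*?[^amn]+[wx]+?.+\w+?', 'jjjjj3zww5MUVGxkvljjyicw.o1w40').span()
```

(0, 30)

`re.match` won't scan ahead — the pattern has to work from the very first character.
The match spans [0:30] → 'jjjjj3zww5MUVGxkvljjyicw.o1w40'.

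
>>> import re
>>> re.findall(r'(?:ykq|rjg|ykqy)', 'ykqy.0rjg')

Branches in `(...|...)` are attempted left-to-right; the first branch that allows the whole pattern to succeed is taken.
Scanning left to right: at [0:3] → 'ykq'; at [6:9] → 'rjg'.
Since nothing is captured, `findall` lists the 2 matched substrings directly.

['ykq', 'rjg']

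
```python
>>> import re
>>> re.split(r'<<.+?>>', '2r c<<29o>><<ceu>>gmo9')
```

['2r c', '', 'gmo9']

Because the quantifier is non-greedy, it stops expanding at the earliest point where the rest of the pattern can succeed.
Splitting on the pattern gives 3 pieces.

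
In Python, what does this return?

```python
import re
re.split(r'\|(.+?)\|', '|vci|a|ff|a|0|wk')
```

A non-greedy quantifier consumes as few characters as it can — just enough that the remainder of the pattern still matches from where it stops; whatever follows it matches normally.
Matches to split on: at [0:5] → '|vci|'; at [6:10] → '|ff|'; at [11:14] → '|0|'.
With a capturing group present, the delimiter's captured portion is kept in the result list.

['', 'vci', 'a', 'ff', 'a', '0', 'wk']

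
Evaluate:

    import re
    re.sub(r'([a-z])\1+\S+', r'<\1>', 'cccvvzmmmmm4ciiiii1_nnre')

`\1` is not a pattern — it's the concrete string captured by group 1, re-applied verbatim.
`\1` in the replacement pulls in group 1's text for each match.

'<c>'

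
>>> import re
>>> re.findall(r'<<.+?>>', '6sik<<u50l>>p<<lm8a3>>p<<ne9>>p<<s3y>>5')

Scanning left to right: at [4:12] → '<<u50l>>'; at [13:22] → '<<lm8a3>>'; at [23:30] → '<<ne9>>'; at [31:38] → '<<s3y>>'.
No capturing groups, so `findall` returns the 4 full match strings.

['<<u50l>>', '<<lm8a3>>', '<<ne9>>', '<<s3y>>']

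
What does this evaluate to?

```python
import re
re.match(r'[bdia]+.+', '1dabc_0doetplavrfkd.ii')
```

None

`match` is anchored at position 0; if the pattern doesn't fit there, it returns None.
Here the pattern fails at index 0, so the call returns None.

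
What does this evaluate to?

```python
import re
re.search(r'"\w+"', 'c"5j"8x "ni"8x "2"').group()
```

The match spans [1:5] → '"5j"'.

'"5j"'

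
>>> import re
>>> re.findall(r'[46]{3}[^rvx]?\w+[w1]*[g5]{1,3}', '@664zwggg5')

Pattern: exactly 3 of one of [46], then optionally any character except [rvx]; then one or more of a word character; then zero or more of one of [w1], then 1 to 3 of one of [g5].
Matches: at [1:10] → '664zwggg5'.
`findall` yields the raw match text (1 of them) because the pattern has no groups.

['664zwggg5']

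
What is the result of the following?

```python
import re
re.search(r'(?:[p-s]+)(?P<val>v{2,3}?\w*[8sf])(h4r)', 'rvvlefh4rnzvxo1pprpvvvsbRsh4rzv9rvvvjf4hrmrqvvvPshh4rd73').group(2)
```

This matches one or more of a character in [p-s] (non-capturing group); then 2 to 3 of the literal 'v' (lazy), then zero or more of a word character, then one of [8sf] (captured as 'val'); then the literal 'h4', then the literal 'r' (captured).
`re.search` scans for the first position where the pattern succeeds.
The match spans [0:29] → 'rvvlefh4rnzvxo1pprpvvvsbRsh4r'.
Captured: group 1 = 'vvlefh4rnzvxo1pprpvvvsbRs', group 2 = 'h4r'.

'h4r'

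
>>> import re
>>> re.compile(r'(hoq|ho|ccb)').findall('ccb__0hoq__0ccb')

['ccb', 'hoq', 'ccb']

Branches in `(...|...)` are attempted left-to-right; the first branch that allows the whole pattern to succeed is taken.
Matches: at [0:3] match 'ccb', group 1 = 'ccb'; at [6:9] match 'hoq', group 1 = 'hoq'; at [12:15] match 'ccb', group 1 = 'ccb'.
Because there's exactly one group, `findall` drops the full match and keeps group 1 from each hit.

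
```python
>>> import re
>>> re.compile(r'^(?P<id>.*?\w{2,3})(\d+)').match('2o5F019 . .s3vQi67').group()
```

'2o5'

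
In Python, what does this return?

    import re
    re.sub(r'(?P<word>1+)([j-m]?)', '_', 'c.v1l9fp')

Each match is replaced by '_'.

'c.v_9fp'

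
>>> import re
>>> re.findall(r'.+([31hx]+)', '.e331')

['1']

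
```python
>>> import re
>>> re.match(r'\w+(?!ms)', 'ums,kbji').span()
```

(0, 3)

Because the assertion is negative and zero-width, positions next to the forbidden text are skipped.
`re.match` only tries the pattern at the start of the string.
The match spans [0:3] → 'ums'.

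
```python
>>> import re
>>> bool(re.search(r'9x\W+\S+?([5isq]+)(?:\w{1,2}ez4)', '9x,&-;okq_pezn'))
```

Pattern: the literal '9x', then one or more of a non-word character, then one or more of a non-whitespace character (lazy); then one or more of one of [5isq] (captured); then 1 to 2 of a word character, then the literal 'ez4' (non-capturing group).
`re.search` tries every starting position until one works.
Here nothing in the string fits, so the call returns None, and `bool(None)` is False.

False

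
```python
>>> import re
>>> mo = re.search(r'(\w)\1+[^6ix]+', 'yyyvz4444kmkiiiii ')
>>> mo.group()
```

'yyyvz4444kmk'

`\1` is not a pattern — it's the concrete string captured by group 1, re-applied verbatim.
`search` walks the string left to right and returns the first match it finds.
The match spans [0:12] → 'yyyvz4444kmk'.
Captured: group 1 = 'y'.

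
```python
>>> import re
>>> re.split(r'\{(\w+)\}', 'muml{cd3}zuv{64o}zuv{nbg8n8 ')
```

['muml', 'cd3', 'zuv', '64o', 'zuv{nbg8n8 ']

With a capturing group present, the delimiter's captured portion is kept in the result list.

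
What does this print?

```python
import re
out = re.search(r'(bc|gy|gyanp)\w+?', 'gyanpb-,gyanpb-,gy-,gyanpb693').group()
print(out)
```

gya

Alternation tries branches left to right and keeps the first one that lets the overall match succeed at that position.
`re.search` scans for the first position where the pattern succeeds.
The match spans [0:3] → 'gya'.
Captured: group 1 = 'gy'.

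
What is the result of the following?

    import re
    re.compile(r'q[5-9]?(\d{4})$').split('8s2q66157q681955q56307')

['8s2q66157q681955', '6307', '']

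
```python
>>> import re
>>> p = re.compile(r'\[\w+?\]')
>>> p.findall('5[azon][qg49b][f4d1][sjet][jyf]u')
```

['[azon]', '[qg49b]', '[f4d1]', '[sjet]', '[jyf]']

Matches: at [1:7] → '[azon]'; at [7:14] → '[qg49b]'; at [14:20] → '[f4d1]'; at [20:26] → '[sjet]'; at [26:31] → '[jyf]'.
With no groups in the pattern, `findall` gives back each whole match — 5 here.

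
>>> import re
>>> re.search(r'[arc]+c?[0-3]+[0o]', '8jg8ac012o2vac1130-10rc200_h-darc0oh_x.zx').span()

This matches one or more of one of [arc]; then optionally a literal 'c', then one or more of a character in [0-3], then one of [0o].
Unlike `match`, `search` isn't anchored — it looks for the pattern anywhere in the string.
The match spans [4:10] → 'ac012o'.

(4, 10)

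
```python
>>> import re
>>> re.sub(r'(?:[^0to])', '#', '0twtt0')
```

Every occurrence is swapped for '#'.

'0t#tt0'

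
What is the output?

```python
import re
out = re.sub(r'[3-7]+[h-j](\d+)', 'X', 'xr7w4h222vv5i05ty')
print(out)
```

The pattern matches one or more of a character in [3-7]; then a character in [h-j]; then one or more of a digit (captured).
Matches: at [4:9] → '4h222'; at [11:15] → '5i05'.
`sub` substitutes 'X' at each match site.

xr7wXvvXty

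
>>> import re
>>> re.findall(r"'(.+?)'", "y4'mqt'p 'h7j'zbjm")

Scanning left to right: at [2:7] match "'mqt'", group 1 = 'mqt'; at [9:14] match "'h7j'", group 1 = 'h7j'.
With a single group, `findall` returns only what that group captured — 2 items.

['mqt', 'h7j']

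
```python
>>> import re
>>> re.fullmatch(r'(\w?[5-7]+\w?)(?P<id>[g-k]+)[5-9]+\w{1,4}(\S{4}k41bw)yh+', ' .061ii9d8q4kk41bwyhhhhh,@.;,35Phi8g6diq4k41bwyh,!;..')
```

This matches optionally a word character, then one or more of a character in [5-7], then optionally a word character (captured); then one or more of a character in [g-k] (captured as 'id'); then one or more of a character in [5-9], then 1 to 4 of a word character; then exactly 4 of a non-whitespace character, then the literal 'k4', then the literal '1bw' (captured); then a literal 'y', then one or more of a literal 'h'.
For `fullmatch`, every character of the input must be accounted for by the pattern.
Here there's no way to consume every character, so the call returns None.

None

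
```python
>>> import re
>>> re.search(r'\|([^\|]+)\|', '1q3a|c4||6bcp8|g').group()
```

'|c4|'

The match spans [4:8] → '|c4|'.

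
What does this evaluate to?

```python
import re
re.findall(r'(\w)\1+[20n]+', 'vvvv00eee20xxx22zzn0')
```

After group 1 captures some text, `\1` only succeeds where that same text appears again.
Walking the string: at [0:6] match 'vvvv00', group 1 = 'v'; at [6:11] match 'eee20', group 1 = 'e'; at [11:16] match 'xxx22', group 1 = 'x'; at [16:20] match 'zzn0', group 1 = 'z'.
Because there's exactly one group, `findall` drops the full match and keeps group 1 from each hit.

['v', 'e', 'x', 'z']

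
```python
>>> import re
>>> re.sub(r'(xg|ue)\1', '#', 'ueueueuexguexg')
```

'##xguexg'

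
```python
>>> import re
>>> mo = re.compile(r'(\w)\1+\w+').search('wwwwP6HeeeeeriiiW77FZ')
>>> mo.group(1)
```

The match spans [0:21] → 'wwwwP6HeeeeeriiiW77FZ'.
Captured: group 1 = 'w'.

'w'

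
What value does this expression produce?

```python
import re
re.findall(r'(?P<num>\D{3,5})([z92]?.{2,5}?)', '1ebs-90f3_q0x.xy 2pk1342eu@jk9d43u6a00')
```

A `+?`/`*?`/`{m,n}?` starts at its minimum and grows only as far as needed for what follows to match.
Multiple groups make `findall` return tuples — one 2-tuple for each match.

[('ebs-', '90f'), ('x.xy ', '2pk'), ('eu@jk', '9d4')]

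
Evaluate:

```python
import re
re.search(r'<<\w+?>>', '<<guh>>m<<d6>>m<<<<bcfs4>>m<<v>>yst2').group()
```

Unlike `match`, `search` isn't anchored — it looks for the pattern anywhere in the string.
The match spans [0:7] → '<<guh>>'.

'<<guh>>'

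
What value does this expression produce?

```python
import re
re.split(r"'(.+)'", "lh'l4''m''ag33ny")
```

Matches to split on: at [2:10] → "'l4''m''".
Because the pattern has a capturing group, `split` also inserts each captured text between the pieces.

['lh', "l4''m'", 'ag33ny']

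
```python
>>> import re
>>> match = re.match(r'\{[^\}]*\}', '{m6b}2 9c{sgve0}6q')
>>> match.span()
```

(0, 5)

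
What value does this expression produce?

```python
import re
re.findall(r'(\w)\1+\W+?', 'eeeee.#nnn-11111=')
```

['e', 'n', '1']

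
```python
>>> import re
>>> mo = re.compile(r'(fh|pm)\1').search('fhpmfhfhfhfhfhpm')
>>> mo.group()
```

'fhfh'

`\1` is not a pattern — it's the concrete string captured by group 1, re-applied verbatim.
The match spans [4:8] → 'fhfh'.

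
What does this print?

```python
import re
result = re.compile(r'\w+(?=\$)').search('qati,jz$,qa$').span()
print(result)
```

Because the assertion is zero-width, the text it checks is not consumed and won't appear in the result.
The match spans [5:7] → 'jz'.

(5, 7)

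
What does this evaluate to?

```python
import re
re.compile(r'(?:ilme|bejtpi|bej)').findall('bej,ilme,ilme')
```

['bej', 'ilme', 'ilme']

With no groups in the pattern, `findall` gives back each whole match — 3 here.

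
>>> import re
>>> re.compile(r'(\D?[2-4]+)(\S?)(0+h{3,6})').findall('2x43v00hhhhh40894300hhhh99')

[('x43', 'v', '00hhhhh'), ('43', '0', '0hhhh')]

This matches optionally a non-digit, then one or more of a character in [2-4] (captured); then optionally a non-whitespace character (captured); then one or more of the literal '0', then 3 to 6 of the literal 'h' (captured).
Multiple groups make `findall` return tuples — one 3-tuple for each match.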